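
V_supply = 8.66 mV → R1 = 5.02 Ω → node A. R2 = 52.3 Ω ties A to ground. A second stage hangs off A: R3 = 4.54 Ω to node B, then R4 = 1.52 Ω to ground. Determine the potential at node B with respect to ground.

V_B ≈ 1.13 mV

Node A sees R2 in parallel with the series input of stage 2, R3 + R4 = 6.060 Ω.
R2 ‖ (R3+R4) = 5.431 Ω.
So V_A = 8.66 × 0.5197 = 4.500 mV.
Stage 2 is unloaded, so V_B = V_A · R4/(R3+R4) = 4.500 × 1.52/6.060 = 1.129 mV.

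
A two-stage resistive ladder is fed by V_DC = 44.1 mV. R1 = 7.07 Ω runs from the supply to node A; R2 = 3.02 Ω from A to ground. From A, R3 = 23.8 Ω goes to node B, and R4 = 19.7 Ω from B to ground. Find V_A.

V_A ≈ 12.6 mV

Node A sees R2 in parallel with the series input of stage 2, R3 + R4 = 43.50 Ω.
R2 ‖ (R3+R4) = 2.824 Ω.
First divider: V_A = V_DC · 2.824/(7.07 + 2.824) = 12.59 mV.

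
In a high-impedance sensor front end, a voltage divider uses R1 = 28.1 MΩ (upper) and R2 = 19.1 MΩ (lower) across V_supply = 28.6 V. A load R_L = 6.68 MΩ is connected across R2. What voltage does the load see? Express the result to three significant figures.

V_out ≈ 4.28 V

R2 ‖ R_L = (19.1 × 6.68)/(19.1 + 6.68) = 4.949 MΩ.
Then V_out = V_supply · R2'/(R1 + R2') = 28.6 × 4.949/33.05 = 4.283 V.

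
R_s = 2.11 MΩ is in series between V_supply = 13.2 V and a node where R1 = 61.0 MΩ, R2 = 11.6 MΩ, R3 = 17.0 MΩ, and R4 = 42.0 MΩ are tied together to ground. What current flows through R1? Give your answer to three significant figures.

Equivalent of the parallel group: R_p = 5.399 MΩ.
Node voltage V_A = V_supply · R_p/(R_s + R_p) = 13.2 × 0.7190 = 9.491 V.
Branch current I = V_A/R1 = 9.491/61.0 = 0.1556 µA.

I ≈ 0.156 µA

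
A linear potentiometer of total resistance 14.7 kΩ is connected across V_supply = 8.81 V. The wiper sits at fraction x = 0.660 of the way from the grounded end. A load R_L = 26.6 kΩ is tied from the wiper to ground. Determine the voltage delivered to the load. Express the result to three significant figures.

The pot divides into 4.998 kΩ above the wiper and 9.702 kΩ below.
(x·R_p) ‖ R_L = 7.109 kΩ.
V_out = 8.81 × 7.109/(4.998 + 7.109) = 5.173 V.
(Unloaded: V_out = x·V_supply = 5.81 V.)

V_out ≈ 5.17 V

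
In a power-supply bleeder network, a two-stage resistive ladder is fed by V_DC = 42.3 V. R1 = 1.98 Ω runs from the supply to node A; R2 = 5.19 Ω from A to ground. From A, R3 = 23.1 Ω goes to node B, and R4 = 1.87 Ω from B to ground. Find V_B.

Node A sees R2 in parallel with the series input of stage 2, R3 + R4 = 24.97 Ω.
Effective lower resistance at A: R2 ‖ 24.97 = 4.297 Ω.
V_A = 42.3 × 4.297/(1.98 + 4.297) = 28.96 V.
Then the unloaded second divider: V_B = V_A × R4/(R3+R4) = 28.96 × 0.07489 = 2.169 V.

V_B ≈ 2.17 V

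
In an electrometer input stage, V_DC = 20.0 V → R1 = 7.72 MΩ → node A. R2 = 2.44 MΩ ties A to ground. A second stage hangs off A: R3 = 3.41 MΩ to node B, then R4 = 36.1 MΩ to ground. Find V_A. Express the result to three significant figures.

V_A ≈ 4.59 V

Node A sees R2 in parallel with the series input of stage 2, R3 + R4 = 39.51 MΩ.
R2 ‖ (R3+R4) = 2.298 MΩ.
V_A = 20.0 × 2.298/(7.72 + 2.298) = 4.588 V.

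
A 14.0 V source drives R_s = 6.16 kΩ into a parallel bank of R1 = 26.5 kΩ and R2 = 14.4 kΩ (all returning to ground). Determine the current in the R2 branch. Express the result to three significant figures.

Parallel bank: R_p = 1/(1/26.5 + 1/14.4) = 9.330 kΩ.
V_A by voltage divider: V_A = 14.0 × 9.330/(6.16 + 9.330) = 8.433 V.
Branch current I = V_A/R2 = 8.433/14.4 = 0.5856 mA.

I ≈ 0.586 mA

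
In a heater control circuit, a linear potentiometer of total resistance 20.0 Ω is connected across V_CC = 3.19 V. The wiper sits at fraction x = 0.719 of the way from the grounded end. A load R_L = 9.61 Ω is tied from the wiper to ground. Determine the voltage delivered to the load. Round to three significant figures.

V_out ≈ 1.61 V

The pot divides into 5.620 Ω above the wiper and 14.38 Ω below.
Lower segment in parallel with the load: 14.38 ‖ 9.61 = 5.760 Ω.
Then V_out = V_CC · 5.760/(5.620 + 5.760) = 1.615 V.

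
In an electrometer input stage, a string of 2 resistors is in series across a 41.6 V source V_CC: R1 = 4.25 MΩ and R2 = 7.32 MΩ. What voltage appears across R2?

V ≈ 26.3 V

Series total: ΣR = 4.25 + 7.32 = 11.57 MΩ.
By the voltage-divider rule, V = 41.6 × 7.320/11.57 = 26.32 V.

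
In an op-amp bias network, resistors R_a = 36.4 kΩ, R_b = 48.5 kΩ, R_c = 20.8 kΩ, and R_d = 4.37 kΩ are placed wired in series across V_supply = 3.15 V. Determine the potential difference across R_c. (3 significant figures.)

V ≈ 0.595 V

Total series resistance ΣR = 36.4 + 48.5 + 20.8 + 4.37 = 110.1 kΩ.
Voltage divider: V = V_supply · (20.80 / 110.1) = 3.15 × 0.1890 = 0.5953 V.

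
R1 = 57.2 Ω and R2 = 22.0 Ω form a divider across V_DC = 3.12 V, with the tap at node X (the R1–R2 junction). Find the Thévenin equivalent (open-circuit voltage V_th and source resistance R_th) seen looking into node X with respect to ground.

Open-circuit (no load on X): V_th = V_DC · R2/(R1 + R2) = 3.12 × 22.0/(57.20 + 22.0) = 0.8667 V.
Looking into X with the source shorted: R_th = R1·R2/(R1+R2) = 57.20 × 22.0/79.20 = 15.89 Ω.

V_th ≈ 0.867 V, R_th ≈ 15.9 Ω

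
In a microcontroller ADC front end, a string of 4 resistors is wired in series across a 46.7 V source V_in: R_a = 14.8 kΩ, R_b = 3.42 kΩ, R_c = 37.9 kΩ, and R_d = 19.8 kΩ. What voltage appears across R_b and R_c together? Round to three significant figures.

Total series resistance ΣR = 14.8 + 3.42 + 37.9 + 19.8 = 75.92 kΩ.
R_{R_b..R_c} = 3.42 + 37.9 = 41.32 kΩ.
V = V_in · R/ΣR = 46.7 × 0.5443 = 25.42 V.

V ≈ 25.4 V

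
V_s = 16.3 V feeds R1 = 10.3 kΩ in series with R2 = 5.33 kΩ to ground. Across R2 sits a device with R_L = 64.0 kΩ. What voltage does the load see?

First combine the lower leg with the load: R2 ‖ R_L = 4.920 kΩ.
Voltage divider with the loaded lower leg: V_out = 16.3 × 4.920/(10.3 + 4.920) = 16.3 × 0.3233 = 5.269 V.

V_out ≈ 5.27 V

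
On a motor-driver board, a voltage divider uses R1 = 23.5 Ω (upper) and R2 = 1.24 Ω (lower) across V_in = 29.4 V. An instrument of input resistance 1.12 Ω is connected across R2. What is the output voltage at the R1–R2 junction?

The load sits in parallel with R2, giving an effective lower resistance R2' = R2·R_L/(R2+R_L) = 0.5885 Ω.
Then V_out = V_in · R2'/(R1 + R2') = 29.4 × 0.5885/24.09 = 0.7182 V.

V_out ≈ 0.718 V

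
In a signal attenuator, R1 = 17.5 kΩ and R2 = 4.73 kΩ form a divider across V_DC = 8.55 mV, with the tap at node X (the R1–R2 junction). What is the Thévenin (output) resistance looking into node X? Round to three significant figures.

R_th ≈ 3.72 kΩ

Zeroing V_DC shorts the top of R1 to ground, so R_th = R1 ‖ R2 = 3.724 kΩ.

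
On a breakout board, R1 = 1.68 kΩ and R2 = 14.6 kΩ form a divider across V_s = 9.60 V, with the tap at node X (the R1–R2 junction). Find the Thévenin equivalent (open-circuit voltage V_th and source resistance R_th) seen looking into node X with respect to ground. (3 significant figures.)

Open-circuit (no load on X): V_th = V_s · R2/(R1 + R2) = 9.60 × 14.6/(1.680 + 14.6) = 8.609 V.
With V_s suppressed (replaced by a short), R_th = R1 ‖ R2 = (1.680 × 14.6)/(1.680 + 14.6) = 1.507 kΩ.

V_th ≈ 8.61 V, R_th ≈ 1.51 kΩ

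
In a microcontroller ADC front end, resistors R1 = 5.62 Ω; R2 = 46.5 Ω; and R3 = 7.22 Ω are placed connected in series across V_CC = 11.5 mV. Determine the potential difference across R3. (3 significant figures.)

V ≈ 1.40 mV

Series total: ΣR = 5.62 + 46.5 + 7.22 = 59.34 Ω.
V = V_CC · R/ΣR = 11.5 × 0.1217 = 1.399 mV.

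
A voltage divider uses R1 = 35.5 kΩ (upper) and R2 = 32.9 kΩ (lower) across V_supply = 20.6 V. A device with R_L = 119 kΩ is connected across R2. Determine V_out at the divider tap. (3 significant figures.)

The load sits in parallel with R2, giving an effective lower resistance R2' = R2·R_L/(R2+R_L) = 25.77 kΩ.
Now apply the divider: V_out = 20.6 × 0.4206 = 8.665 V.

V_out ≈ 8.67 V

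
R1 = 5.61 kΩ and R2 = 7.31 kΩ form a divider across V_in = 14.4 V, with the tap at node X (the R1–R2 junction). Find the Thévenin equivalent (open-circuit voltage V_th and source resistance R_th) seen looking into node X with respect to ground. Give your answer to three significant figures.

Open-circuit (no load on X): V_th = V_in · R2/(R1 + R2) = 14.4 × 7.31/(5.610 + 7.31) = 8.147 V.
Zeroing V_in shorts the top of R1 to ground, so R_th = R1 ‖ R2 = 3.174 kΩ.

V_th ≈ 8.15 V, R_th ≈ 3.17 kΩ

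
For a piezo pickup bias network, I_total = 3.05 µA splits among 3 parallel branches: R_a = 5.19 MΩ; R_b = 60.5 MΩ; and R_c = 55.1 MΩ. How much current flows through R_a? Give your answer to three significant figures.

I ≈ 2.58 µA

Conductances: ΣG = 1/5.19 + 1/60.5 + 1/55.1 = 0.2274 (1/MΩ).
R_a takes the fraction G_k/ΣG = 0.1927/0.2274 = 0.8475, so I = 3.05 × 0.8475 = 2.585 µA.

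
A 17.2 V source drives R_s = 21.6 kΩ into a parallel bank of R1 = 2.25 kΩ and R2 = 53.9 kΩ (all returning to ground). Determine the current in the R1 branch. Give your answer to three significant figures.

I ≈ 0.695 mA

Equivalent of the parallel group: R_p = 2.160 kΩ.
V_A by voltage divider: V_A = 17.2 × 2.160/(21.6 + 2.160) = 1.564 V.
Branch current I = V_A/R1 = 1.564/2.25 = 0.6949 mA.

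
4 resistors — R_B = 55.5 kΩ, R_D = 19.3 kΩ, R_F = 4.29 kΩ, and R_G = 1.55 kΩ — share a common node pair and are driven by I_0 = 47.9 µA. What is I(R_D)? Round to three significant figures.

Total conductance ΣG = 1/55.5 + 1/19.3 + 1/4.29 + 1/1.55 = 0.9481 (units of 1/kΩ).
By the current-divider rule, I = I_0 · G_k/ΣG = 47.9 × 0.05465 = 2.618 µA.

I ≈ 2.62 µA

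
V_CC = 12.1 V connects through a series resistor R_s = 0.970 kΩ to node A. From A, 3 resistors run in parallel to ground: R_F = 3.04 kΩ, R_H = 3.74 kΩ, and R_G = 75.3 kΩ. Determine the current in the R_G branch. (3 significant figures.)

Combine the parallel branches: R_p = (1/3.04 + 1/3.74 + 1/75.3)⁻¹ = 1.640 kΩ.
V_A by voltage divider: V_A = 12.1 × 1.640/(0.970 + 1.640) = 7.604 V.
I(R_G) = V_A / R_G = 7.604/75.3 = 0.1010 mA.

I ≈ 0.101 mA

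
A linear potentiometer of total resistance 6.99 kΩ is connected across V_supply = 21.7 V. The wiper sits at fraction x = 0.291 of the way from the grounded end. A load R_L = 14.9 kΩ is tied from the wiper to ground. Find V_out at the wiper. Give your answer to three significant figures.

V_out ≈ 5.76 V

Lower segment x·R_p = 2.034 kΩ; upper segment (1−x)·R_p = 4.956 kΩ.
(x·R_p) ‖ R_L = 1.790 kΩ.
Then V_out = V_supply · 1.790/(4.956 + 1.790) = 5.757 V.
(Unloaded: V_out = x·V_supply = 6.31 V.)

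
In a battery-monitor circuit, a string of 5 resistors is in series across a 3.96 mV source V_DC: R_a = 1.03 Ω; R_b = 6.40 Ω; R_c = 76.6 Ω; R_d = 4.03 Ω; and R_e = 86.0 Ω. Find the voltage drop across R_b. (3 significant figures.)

ΣR = 1.03 + 6.40 + 76.6 + 4.03 + 86.0 = 174.1 Ω.
V = V_DC · R/ΣR = 3.96 × 0.03677 = 0.1456 mV.

V ≈ 0.146 mV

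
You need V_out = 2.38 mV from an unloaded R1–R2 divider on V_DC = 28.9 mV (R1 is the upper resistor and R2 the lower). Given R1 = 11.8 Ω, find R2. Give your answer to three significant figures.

V_out/V_DC = R2/(R1+R2) = 0.08235.
So R2 = R1 · V_out/(V_DC − V_out) = 11.8 × 2.38/(28.9 − 2.38) = 11.8 × 0.08974 = 1.059 Ω.

R2 ≈ 1.06 Ω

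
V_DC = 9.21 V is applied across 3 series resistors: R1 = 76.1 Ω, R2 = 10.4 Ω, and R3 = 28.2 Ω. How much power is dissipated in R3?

P ≈ 0.182 W

The common current is I = 9.21/114.7 = 0.08030 A.
P(R3) = I²·R3 = (0.08030)² × 28.2 = 0.1818 W.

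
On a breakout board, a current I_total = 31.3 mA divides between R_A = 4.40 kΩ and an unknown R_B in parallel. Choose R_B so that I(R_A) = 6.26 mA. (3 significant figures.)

In a two-way split, I_A/I_total = R_B/(R_A + R_B).
With f = 0.2000, R_B = R_A · f/(1−f) = 4.40 × 0.2500 = 1.100 kΩ.

R_B ≈ 1.10 kΩ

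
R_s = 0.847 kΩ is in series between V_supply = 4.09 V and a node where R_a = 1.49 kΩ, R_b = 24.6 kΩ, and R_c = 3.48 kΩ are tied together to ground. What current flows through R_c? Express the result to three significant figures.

I ≈ 0.637 mA

Combine the parallel branches: R_p = (1/1.49 + 1/24.6 + 1/3.48)⁻¹ = 1.001 kΩ.
V_A = 4.09 × 1.001/1.848 = 2.215 V.
Branch current I = V_A/R_c = 2.215/3.48 = 0.6366 mA.
(Check via current divider: I_total = 2.213 mA; share G_k/ΣG = 0.2876 → same result.)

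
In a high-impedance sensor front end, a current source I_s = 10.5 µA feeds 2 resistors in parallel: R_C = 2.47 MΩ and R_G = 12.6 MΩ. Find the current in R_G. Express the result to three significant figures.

With just two branches, the current splits inversely with resistance.
I(R_G) = 10.5 × 2.47/(2.47 + 12.6) = 10.5 × 0.1639 = 1.721 µA.

I ≈ 1.72 µA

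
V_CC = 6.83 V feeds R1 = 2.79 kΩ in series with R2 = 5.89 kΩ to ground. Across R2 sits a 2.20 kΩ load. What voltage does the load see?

V_out ≈ 2.49 V

First combine the lower leg with the load: R2 ‖ R_L = 1.602 kΩ.
Voltage divider with the loaded lower leg: V_out = 6.83 × 1.602/(2.79 + 1.602) = 6.83 × 0.3647 = 2.491 V.
(Unloaded it would be 4.63 V; the load pulls it down.)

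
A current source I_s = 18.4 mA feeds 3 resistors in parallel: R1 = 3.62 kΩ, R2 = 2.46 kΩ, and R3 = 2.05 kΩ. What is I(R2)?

I ≈ 6.39 mA

Conductances: ΣG = 1/3.62 + 1/2.46 + 1/2.05 = 1.171 (1/kΩ).
By the current-divider rule, I = I_s · G_k/ΣG = 18.4 × 0.3473 = 6.390 mA.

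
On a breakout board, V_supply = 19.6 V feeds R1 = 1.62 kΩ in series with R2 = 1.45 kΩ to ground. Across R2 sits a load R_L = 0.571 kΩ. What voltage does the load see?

V_out ≈ 3.96 V

The load sits in parallel with R2, giving an effective lower resistance R2' = R2·R_L/(R2+R_L) = 0.4097 kΩ.
Then V_out = V_supply · R2'/(R1 + R2') = 19.6 × 0.4097/2.030 = 3.956 V.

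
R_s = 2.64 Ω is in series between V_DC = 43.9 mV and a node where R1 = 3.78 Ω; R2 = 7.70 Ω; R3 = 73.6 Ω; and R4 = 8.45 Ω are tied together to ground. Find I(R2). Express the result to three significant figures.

Equivalent of the parallel group: R_p = 1.900 Ω.
Node voltage V_A = V_DC · R_p/(R_s + R_p) = 43.9 × 0.4185 = 18.37 mV.
I(R2) = V_A / R2 = 18.37/7.70 = 2.386 mA.
(Equivalently: I_total = 9.670 mA, then current-divider fraction G_k/ΣG = 0.2467.)

I ≈ 2.39 mA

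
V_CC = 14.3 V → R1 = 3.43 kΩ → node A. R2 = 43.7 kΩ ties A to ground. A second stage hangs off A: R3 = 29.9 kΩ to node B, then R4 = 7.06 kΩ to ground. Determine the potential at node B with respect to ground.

V_B ≈ 2.33 V

The second stage (R3 + R4 = 36.96 kΩ) loads node A in parallel with R2.
Effective lower resistance at A: R2 ‖ 36.96 = 20.02 kΩ.
V_A = 14.3 × 20.02/(3.43 + 20.02) = 12.21 V.
V_B = V_A × 0.1910 = 2.332 V.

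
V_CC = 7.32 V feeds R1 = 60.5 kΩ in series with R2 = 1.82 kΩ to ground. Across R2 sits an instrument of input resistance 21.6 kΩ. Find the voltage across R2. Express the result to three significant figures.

First combine the lower leg with the load: R2 ‖ R_L = 1.679 kΩ.
Now apply the divider: V_out = 7.32 × 0.02700 = 0.1976 V.
(Unloaded it would be 0.214 V; the load pulls it down.)

V_out ≈ 0.198 V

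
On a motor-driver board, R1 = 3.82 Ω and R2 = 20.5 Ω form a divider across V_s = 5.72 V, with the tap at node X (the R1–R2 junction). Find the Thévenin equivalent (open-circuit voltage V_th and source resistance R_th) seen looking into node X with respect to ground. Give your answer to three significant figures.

With X open, the divider is unloaded: V_th = 5.72 × 20.5/24.32 = 4.822 V.
Looking into X with the source shorted: R_th = R1·R2/(R1+R2) = 3.820 × 20.5/24.32 = 3.220 Ω.

V_th ≈ 4.82 V, R_th ≈ 3.22 Ω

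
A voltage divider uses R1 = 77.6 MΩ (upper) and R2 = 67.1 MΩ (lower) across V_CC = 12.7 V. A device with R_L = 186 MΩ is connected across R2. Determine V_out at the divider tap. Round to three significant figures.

V_out ≈ 4.93 V

R2 ‖ R_L = (67.1 × 186)/(67.1 + 186) = 49.31 MΩ.
Now apply the divider: V_out = 12.7 × 0.3885 = 4.935 V.
(Unloaded it would be 5.89 V; the load pulls it down.)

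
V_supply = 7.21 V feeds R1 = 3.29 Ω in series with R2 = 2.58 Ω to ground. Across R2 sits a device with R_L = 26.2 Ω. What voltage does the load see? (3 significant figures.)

R2 ‖ R_L = (2.58 × 26.2)/(2.58 + 26.2) = 2.349 Ω.
Now apply the divider: V_out = 7.21 × 0.4165 = 3.003 V.

V_out ≈ 3.00 V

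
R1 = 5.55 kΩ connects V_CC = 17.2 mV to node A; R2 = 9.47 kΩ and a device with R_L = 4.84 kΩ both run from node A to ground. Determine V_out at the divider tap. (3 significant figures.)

V_out ≈ 6.29 mV

The load sits in parallel with R2, giving an effective lower resistance R2' = R2·R_L/(R2+R_L) = 3.203 kΩ.
Now apply the divider: V_out = 17.2 × 0.3659 = 6.294 mV.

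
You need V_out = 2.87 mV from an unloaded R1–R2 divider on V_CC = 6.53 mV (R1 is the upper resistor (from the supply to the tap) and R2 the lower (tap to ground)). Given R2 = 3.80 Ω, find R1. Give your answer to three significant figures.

V_out/V_CC = R2/(R1+R2) = 0.4395.
R1 = R2·(1/k − 1) = 3.80 × 1.275 = 4.846 Ω.

R1 ≈ 4.85 Ω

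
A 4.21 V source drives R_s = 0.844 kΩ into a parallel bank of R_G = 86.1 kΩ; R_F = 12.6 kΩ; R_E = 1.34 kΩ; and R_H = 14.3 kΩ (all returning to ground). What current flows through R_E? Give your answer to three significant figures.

Equivalent of the parallel group: R_p = 1.102 kΩ.
Node voltage V_A = V_in · R_p/(R_s + R_p) = 4.21 × 0.5664 = 2.384 V.
Branch current I = V_A/R_E = 2.384/1.34 = 1.779 mA.

I ≈ 1.78 mA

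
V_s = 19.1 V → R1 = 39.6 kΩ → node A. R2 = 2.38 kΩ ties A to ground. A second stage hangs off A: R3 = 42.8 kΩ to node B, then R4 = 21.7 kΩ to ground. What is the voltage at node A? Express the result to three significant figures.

Looking into the second stage from A: R3 + R4 = 64.50 kΩ appears in parallel with R2.
Effective lower resistance at A: R2 ‖ 64.50 = 2.295 kΩ.
So V_A = 19.1 × 0.05479 = 1.046 V.

V_A ≈ 1.05 V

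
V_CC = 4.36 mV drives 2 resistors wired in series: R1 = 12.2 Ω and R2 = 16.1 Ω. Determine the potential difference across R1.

Total series resistance ΣR = 12.2 + 16.1 = 28.30 Ω.
By the voltage-divider rule, V = 4.36 × 12.20/28.30 = 1.880 mV.

V ≈ 1.88 mV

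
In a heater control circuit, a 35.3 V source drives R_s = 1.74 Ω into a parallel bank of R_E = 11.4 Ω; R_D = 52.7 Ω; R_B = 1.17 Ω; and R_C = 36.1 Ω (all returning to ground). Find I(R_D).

Combine the parallel branches: R_p = (1/11.4 + 1/52.7 + 1/1.17 + 1/36.1)⁻¹ = 1.011 Ω.
V_A = 35.3 × 1.011/2.751 = 12.97 V.
Branch current I = V_A/R_D = 12.97/52.7 = 0.2462 A.

I ≈ 0.246 A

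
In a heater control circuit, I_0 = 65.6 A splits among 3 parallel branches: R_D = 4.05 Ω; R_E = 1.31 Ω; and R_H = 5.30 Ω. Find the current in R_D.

I ≈ 13.5 A

ΣG = 1/4.05 + 1/1.31 + 1/5.30 = 1.199.
R_D takes the fraction G_k/ΣG = 0.2469/1.199 = 0.2059, so I = 65.6 × 0.2059 = 13.51 A.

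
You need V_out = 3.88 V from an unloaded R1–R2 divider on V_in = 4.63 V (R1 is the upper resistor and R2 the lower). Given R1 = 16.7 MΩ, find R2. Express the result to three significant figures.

Required fraction k = V_out/V_in = 0.8380.
R2 = R1 · 0.8380/(1 − 0.8380) = 86.39 MΩ.

R2 ≈ 86.4 MΩ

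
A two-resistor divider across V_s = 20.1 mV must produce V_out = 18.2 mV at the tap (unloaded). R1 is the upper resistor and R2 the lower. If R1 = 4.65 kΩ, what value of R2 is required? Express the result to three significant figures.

R2 ≈ 44.5 kΩ

The divider ratio is R2/(R1+R2) = 18.2/20.1 = 0.9055.
So R2 = R1 · V_out/(V_s − V_out) = 4.65 × 18.2/(20.1 − 18.2) = 4.65 × 9.579 = 44.54 kΩ.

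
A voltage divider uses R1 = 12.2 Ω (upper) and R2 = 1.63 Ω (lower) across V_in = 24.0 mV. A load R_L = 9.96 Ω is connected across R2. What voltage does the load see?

R2 ‖ R_L = (1.63 × 9.96)/(1.63 + 9.96) = 1.401 Ω.
Then V_out = V_in · R2'/(R1 + R2') = 24.0 × 1.401/13.60 = 2.472 mV.

V_out ≈ 2.47 mV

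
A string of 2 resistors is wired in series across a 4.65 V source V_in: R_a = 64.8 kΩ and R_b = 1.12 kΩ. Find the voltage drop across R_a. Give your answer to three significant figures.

Total series resistance ΣR = 64.8 + 1.12 = 65.92 kΩ.
Voltage divider: V = V_in · (64.80 / 65.92) = 4.65 × 0.9830 = 4.571 V.

V ≈ 4.57 V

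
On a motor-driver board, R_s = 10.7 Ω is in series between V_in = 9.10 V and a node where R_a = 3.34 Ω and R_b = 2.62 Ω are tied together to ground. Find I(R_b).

I ≈ 0.419 A

Equivalent of the parallel group: R_p = 1.468 Ω.
V_A = 9.10 × 1.468/12.17 = 1.098 V.
I(R_b) = V_A / R_b = 1.098/2.62 = 0.4191 A.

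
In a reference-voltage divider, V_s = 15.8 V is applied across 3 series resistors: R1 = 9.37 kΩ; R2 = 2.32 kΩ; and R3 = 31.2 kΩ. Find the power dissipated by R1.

The common current is I = 15.8/42.89 = 0.3684 mA.
P = I²R = 0.1357 × 9.37 = 1.272 mW.

P ≈ 1.27 mW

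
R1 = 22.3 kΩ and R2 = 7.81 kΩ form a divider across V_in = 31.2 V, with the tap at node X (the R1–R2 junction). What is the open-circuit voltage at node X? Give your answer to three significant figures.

V_th ≈ 8.09 V

V_th is the unloaded tap voltage: V_in · R2/(R1+R2) = 31.2 × 0.2594 = 8.093 V.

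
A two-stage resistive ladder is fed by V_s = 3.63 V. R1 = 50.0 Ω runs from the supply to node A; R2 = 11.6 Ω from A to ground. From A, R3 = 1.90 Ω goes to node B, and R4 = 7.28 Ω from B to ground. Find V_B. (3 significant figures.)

The second stage (R3 + R4 = 9.180 Ω) loads node A in parallel with R2.
R2 ‖ (R3+R4) = 5.125 Ω.
V_A = 3.63 × 5.125/(50.0 + 5.125) = 0.3375 V.
V_B = V_A × 0.7930 = 0.2676 V.

V_B ≈ 0.268 V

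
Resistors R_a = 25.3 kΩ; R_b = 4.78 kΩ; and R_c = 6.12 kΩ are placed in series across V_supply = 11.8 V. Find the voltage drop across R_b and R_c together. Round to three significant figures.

Total series resistance ΣR = 25.3 + 4.78 + 6.12 = 36.20 kΩ.
R_{R_b..R_c} = 4.78 + 6.12 = 10.90 kΩ.
Voltage divider: V = V_supply · (10.90 / 36.20) = 11.8 × 0.3011 = 3.553 V.

V ≈ 3.55 V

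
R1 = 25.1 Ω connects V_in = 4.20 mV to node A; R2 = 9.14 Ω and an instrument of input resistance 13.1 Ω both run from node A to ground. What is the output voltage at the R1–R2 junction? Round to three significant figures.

R2 ‖ R_L = (9.14 × 13.1)/(9.14 + 13.1) = 5.384 Ω.
Now apply the divider: V_out = 4.20 × 0.1766 = 0.7418 mV.

V_out ≈ 0.742 mV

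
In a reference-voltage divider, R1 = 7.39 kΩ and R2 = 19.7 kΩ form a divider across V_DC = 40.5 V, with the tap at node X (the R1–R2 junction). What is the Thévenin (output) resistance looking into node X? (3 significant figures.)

With V_DC suppressed (replaced by a short), R_th = R1 ‖ R2 = (7.390 × 19.7)/(7.390 + 19.7) = 5.374 kΩ.

R_th ≈ 5.37 kΩ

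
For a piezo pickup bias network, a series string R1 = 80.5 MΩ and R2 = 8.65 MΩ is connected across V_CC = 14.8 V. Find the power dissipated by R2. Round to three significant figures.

The common current is I = 14.8/89.15 = 0.1660 µA.
P(R2) = I²·R2 = (0.1660)² × 8.65 = 0.2384 µW.

P ≈ 0.238 µW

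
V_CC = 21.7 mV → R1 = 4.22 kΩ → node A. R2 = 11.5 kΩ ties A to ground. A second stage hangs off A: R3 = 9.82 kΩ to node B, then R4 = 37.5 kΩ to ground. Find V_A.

V_A ≈ 14.9 mV

The second stage (R3 + R4 = 47.32 kΩ) loads node A in parallel with R2.
R2 ‖ (R3+R4) = 9.252 kΩ.
V_A = 21.7 × 9.252/(4.22 + 9.252) = 14.90 mV.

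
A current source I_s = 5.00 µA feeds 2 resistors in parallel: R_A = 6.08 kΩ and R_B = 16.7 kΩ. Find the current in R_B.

I ≈ 1.33 µA

With just two branches, the current splits inversely with resistance.
So I = 5.00 × 6.08/22.78 = 1.335 µA.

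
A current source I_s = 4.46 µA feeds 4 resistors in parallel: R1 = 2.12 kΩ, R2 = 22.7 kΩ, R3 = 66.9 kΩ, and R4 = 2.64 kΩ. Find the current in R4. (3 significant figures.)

Conductances: ΣG = 1/2.12 + 1/22.7 + 1/66.9 + 1/2.64 = 0.9095 (1/kΩ).
R4 takes the fraction G_k/ΣG = 0.3788/0.9095 = 0.4165, so I = 4.46 × 0.4165 = 1.858 µA.

I ≈ 1.86 µA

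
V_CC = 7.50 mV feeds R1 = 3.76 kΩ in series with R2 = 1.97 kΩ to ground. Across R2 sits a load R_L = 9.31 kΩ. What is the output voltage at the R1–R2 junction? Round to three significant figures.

R2 ‖ R_L = (1.97 × 9.31)/(1.97 + 9.31) = 1.626 kΩ.
Now apply the divider: V_out = 7.50 × 0.3019 = 2.264 mV.

V_out ≈ 2.26 mV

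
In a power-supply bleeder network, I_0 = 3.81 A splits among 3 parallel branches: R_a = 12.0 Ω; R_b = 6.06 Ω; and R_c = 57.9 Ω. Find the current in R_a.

Total conductance ΣG = 1/12.0 + 1/6.06 + 1/57.9 = 0.2656 (units of 1/Ω).
Current divider: I(R_a) = I_0 · G_k/ΣG = 3.81 × (0.08333/0.2656) = 3.81 × 0.3137 = 1.195 A.

I ≈ 1.20 A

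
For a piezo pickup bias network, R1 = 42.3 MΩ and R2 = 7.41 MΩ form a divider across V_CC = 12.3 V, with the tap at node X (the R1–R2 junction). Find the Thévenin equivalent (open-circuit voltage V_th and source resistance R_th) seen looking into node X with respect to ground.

V_th ≈ 1.83 V, R_th ≈ 6.31 MΩ

Open-circuit (no load on X): V_th = V_CC · R2/(R1 + R2) = 12.3 × 7.41/(42.30 + 7.41) = 1.833 V.
Zeroing V_CC shorts the top of R1 to ground, so R_th = R1 ‖ R2 = 6.305 MΩ.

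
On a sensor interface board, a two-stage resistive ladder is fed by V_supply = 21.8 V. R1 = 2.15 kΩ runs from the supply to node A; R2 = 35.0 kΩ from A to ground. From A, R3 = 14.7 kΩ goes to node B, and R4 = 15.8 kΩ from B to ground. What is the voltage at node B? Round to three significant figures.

V_B ≈ 9.98 V

The second stage (R3 + R4 = 30.50 kΩ) loads node A in parallel with R2.
R2 ‖ (R3+R4) = 16.30 kΩ.
V_A = 21.8 × 16.30/(2.15 + 16.30) = 19.26 V.
V_B = V_A × 0.5180 = 9.977 V.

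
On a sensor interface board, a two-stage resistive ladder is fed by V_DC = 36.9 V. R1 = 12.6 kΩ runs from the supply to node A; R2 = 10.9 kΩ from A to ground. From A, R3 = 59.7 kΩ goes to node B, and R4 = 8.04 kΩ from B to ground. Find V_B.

V_B ≈ 1.87 V

Looking into the second stage from A: R3 + R4 = 67.74 kΩ appears in parallel with R2.
R2 ‖ (R3+R4) = 9.389 kΩ.
V_A = 36.9 × 9.389/(12.6 + 9.389) = 15.76 V.
V_B = V_A × 0.1187 = 1.870 V.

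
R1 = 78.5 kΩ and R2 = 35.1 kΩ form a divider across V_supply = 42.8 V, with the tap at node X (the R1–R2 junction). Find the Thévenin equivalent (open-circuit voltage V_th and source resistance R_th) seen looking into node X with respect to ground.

With X open, the divider is unloaded: V_th = 42.8 × 35.1/113.6 = 13.22 V.
Looking into X with the source shorted: R_th = R1·R2/(R1+R2) = 78.50 × 35.1/113.6 = 24.25 kΩ.

V_th ≈ 13.2 V, R_th ≈ 24.3 kΩ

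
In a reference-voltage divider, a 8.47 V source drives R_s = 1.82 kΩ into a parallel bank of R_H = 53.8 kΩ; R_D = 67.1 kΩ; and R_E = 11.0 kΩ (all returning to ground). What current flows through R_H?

I ≈ 0.128 mA

Parallel bank: R_p = 1/(1/53.8 + 1/67.1 + 1/11.0) = 8.039 kΩ.
Node voltage V_A = V_in · R_p/(R_s + R_p) = 8.47 × 0.8154 = 6.906 V.
I(R_H) = V_A / R_H = 6.906/53.8 = 0.1284 mA.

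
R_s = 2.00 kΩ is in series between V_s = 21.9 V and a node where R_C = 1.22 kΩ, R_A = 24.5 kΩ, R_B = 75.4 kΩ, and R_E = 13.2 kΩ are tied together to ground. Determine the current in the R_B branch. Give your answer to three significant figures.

Equivalent of the parallel group: R_p = 1.053 kΩ.
V_A by voltage divider: V_A = 21.9 × 1.053/(2.00 + 1.053) = 7.554 V.
Branch current I = V_A/R_B = 7.554/75.4 = 0.1002 mA.
(Check via current divider: I_total = 7.173 mA; share G_k/ΣG = 0.01397 → same result.)

I ≈ 0.100 mA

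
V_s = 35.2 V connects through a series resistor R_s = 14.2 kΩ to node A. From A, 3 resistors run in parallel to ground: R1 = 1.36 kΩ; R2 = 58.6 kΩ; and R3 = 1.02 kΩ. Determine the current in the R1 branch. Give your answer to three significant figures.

I ≈ 1.01 mA

Equivalent of the parallel group: R_p = 0.5771 kΩ.
Node voltage V_A = V_s · R_p/(R_s + R_p) = 35.2 × 0.03905 = 1.375 V.
I(R1) = V_A / R1 = 1.375/1.36 = 1.011 mA.
(Equivalently: I_total = 2.382 mA, then current-divider fraction G_k/ΣG = 0.4244.)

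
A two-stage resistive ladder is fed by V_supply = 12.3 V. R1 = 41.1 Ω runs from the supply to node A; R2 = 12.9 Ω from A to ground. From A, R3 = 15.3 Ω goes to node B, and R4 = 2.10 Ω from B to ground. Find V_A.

V_A ≈ 1.88 V

Node A sees R2 in parallel with the series input of stage 2, R3 + R4 = 17.40 Ω.
R2 ‖ (R3+R4) = 7.408 Ω.
V_A = 12.3 × 7.408/(41.1 + 7.408) = 1.878 V.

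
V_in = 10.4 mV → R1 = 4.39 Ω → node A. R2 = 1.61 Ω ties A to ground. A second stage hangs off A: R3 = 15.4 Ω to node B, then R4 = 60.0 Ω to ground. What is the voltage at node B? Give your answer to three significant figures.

V_B ≈ 2.19 mV

Looking into the second stage from A: R3 + R4 = 75.40 Ω appears in parallel with R2.
R2 ‖ (R3+R4) = 1.576 Ω.
So V_A = 10.4 × 0.2642 = 2.748 mV.
Then the unloaded second divider: V_B = V_A × R4/(R3+R4) = 2.748 × 0.7958 = 2.187 mV.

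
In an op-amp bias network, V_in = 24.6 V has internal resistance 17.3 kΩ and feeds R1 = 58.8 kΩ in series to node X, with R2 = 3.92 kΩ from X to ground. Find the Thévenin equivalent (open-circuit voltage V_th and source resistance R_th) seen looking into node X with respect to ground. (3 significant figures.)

R1' = 17.3 + 58.8 = 76.10 kΩ (source resistance + R1).
V_th is the unloaded tap voltage: V_in · R2/(R1'+R2) = 24.6 × 0.04899 = 1.205 V.
Looking into X with the source shorted: R_th = R1'·R2/(R1'+R2) = 76.10 × 3.92/80.02 = 3.728 kΩ.

V_th ≈ 1.21 V, R_th ≈ 3.73 kΩ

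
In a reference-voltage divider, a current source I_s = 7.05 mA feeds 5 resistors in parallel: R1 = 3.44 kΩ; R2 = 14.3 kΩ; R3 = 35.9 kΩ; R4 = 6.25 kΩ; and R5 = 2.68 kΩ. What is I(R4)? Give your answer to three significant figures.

Conductances: ΣG = 1/3.44 + 1/14.3 + 1/35.9 + 1/6.25 + 1/2.68 = 0.9216 (1/kΩ).
R4 takes the fraction G_k/ΣG = 0.1600/0.9216 = 0.1736, so I = 7.05 × 0.1736 = 1.224 mA.

I ≈ 1.22 mA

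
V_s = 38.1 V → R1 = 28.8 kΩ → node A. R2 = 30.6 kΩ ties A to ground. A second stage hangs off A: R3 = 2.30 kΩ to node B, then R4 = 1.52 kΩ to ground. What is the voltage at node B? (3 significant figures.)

Looking into the second stage from A: R3 + R4 = 3.820 kΩ appears in parallel with R2.
R2 ‖ (R3+R4) = 3.396 kΩ.
V_A = 38.1 × 3.396/(28.8 + 3.396) = 4.019 V.
V_B = V_A × 0.3979 = 1.599 V.

V_B ≈ 1.60 V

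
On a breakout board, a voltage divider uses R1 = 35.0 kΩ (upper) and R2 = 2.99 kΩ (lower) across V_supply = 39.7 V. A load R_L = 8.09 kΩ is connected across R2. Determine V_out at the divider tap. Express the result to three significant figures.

The load sits in parallel with R2, giving an effective lower resistance R2' = R2·R_L/(R2+R_L) = 2.183 kΩ.
Voltage divider with the loaded lower leg: V_out = 39.7 × 2.183/(35.0 + 2.183) = 39.7 × 0.05871 = 2.331 V.

V_out ≈ 2.33 V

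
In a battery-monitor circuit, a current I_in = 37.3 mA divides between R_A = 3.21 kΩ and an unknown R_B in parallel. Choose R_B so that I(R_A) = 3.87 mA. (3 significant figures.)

In a two-way split, I_A/I_in = R_B/(R_A + R_B).
3.87/37.3 = R_B/(R_A + R_B) → R_B = R_A · (0.1038)/(1 − 0.1038) = 3.21 × 0.1158 = 0.3716 kΩ.

R_B ≈ 0.372 kΩ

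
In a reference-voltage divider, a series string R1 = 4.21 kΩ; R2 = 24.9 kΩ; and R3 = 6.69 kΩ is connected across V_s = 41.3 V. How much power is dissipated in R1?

The common current is I = 41.3/35.80 = 1.154 mA.
P = I²R = 1.331 × 4.21 = 5.603 mW.

P ≈ 5.60 mW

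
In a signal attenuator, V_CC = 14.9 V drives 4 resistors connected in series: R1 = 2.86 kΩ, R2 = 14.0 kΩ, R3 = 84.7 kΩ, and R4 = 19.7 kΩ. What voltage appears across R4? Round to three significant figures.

Series total: ΣR = 2.86 + 14.0 + 84.7 + 19.7 = 121.3 kΩ.
V = V_CC · R/ΣR = 14.9 × 0.1625 = 2.421 V.

V ≈ 2.42 V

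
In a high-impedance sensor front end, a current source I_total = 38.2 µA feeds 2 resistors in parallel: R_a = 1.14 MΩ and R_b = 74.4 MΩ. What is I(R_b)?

I ≈ 0.576 µA

Two-branch current divider: I_k = I_total · R_other/(R_1 + R_2).
So I = 38.2 × 1.14/75.54 = 0.5765 µA.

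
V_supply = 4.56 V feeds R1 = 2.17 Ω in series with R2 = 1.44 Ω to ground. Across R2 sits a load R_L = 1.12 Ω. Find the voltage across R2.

R2 ‖ R_L = (1.44 × 1.12)/(1.44 + 1.12) = 0.6300 Ω.
Then V_out = V_supply · R2'/(R1 + R2') = 4.56 × 0.6300/2.800 = 1.026 V.
(Unloaded it would be 1.82 V; the load pulls it down.)

V_out ≈ 1.03 V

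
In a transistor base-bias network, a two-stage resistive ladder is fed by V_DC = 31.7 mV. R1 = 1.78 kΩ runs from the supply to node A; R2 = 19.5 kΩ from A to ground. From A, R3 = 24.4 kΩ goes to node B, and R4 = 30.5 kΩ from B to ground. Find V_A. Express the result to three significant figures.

Looking into the second stage from A: R3 + R4 = 54.90 kΩ appears in parallel with R2.
R2 ‖ (R3+R4) = 14.39 kΩ.
So V_A = 31.7 × 0.8899 = 28.21 mV.

V_A ≈ 28.2 mV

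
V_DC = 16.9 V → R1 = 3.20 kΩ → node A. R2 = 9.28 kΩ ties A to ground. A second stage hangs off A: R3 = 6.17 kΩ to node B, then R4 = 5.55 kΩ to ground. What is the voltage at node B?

Node A sees R2 in parallel with the series input of stage 2, R3 + R4 = 11.72 kΩ.
R2 ‖ (R3+R4) = 5.179 kΩ.
So V_A = 16.9 × 0.6181 = 10.45 V.
Stage 2 is unloaded, so V_B = V_A · R4/(R3+R4) = 10.45 × 5.55/11.72 = 4.947 V.

V_B ≈ 4.95 V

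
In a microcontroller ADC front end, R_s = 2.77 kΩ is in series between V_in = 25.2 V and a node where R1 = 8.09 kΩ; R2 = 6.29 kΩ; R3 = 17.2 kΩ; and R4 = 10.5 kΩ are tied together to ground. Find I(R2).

Combine the parallel branches: R_p = (1/8.09 + 1/6.29 + 1/17.2 + 1/10.5)⁻¹ = 2.294 kΩ.
V_A by voltage divider: V_A = 25.2 × 2.294/(2.77 + 2.294) = 11.41 V.
Branch current I = V_A/R2 = 11.41/6.29 = 1.815 mA.
(Equivalently: I_total = 4.977 mA, then current-divider fraction G_k/ΣG = 0.3647.)

I ≈ 1.81 mA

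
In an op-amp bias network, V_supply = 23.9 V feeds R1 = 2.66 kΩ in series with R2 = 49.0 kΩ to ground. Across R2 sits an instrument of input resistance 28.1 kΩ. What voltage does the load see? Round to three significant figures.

V_out ≈ 20.8 V

The load sits in parallel with R2, giving an effective lower resistance R2' = R2·R_L/(R2+R_L) = 17.86 kΩ.
Now apply the divider: V_out = 23.9 × 0.8704 = 20.80 V.
(Unloaded it would be 22.7 V; the load pulls it down.)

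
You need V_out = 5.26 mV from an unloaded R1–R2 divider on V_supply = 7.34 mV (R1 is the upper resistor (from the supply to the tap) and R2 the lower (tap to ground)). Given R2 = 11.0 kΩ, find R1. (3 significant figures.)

R1 ≈ 4.35 kΩ

Required fraction k = V_out/V_supply = 0.7166.
So R1 = R2 · (V_supply/V_out − 1) = 11.0 × (7.34/5.26 − 1) = 11.0 × 0.3954 = 4.350 kΩ.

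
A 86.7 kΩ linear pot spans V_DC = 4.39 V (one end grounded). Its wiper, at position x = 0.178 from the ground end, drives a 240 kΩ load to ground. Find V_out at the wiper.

The pot divides into 71.27 kΩ above the wiper and 15.43 kΩ below.
(x·R_p) ‖ R_L = 14.50 kΩ.
Loaded-divider output: V_out = 4.39 × 0.1691 = 0.7422 V.

V_out ≈ 0.742 V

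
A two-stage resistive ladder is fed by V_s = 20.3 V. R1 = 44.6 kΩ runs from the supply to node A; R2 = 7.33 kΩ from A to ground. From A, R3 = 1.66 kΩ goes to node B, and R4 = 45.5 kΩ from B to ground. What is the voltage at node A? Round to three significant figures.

V_A ≈ 2.53 V

The second stage (R3 + R4 = 47.16 kΩ) loads node A in parallel with R2.
Effective lower resistance at A: R2 ‖ 47.16 = 6.344 kΩ.
V_A = 20.3 × 6.344/(44.6 + 6.344) = 2.528 V.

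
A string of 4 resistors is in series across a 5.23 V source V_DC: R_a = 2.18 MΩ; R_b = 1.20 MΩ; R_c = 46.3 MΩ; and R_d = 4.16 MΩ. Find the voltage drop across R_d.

Total series resistance ΣR = 2.18 + 1.20 + 46.3 + 4.16 = 53.84 MΩ.
By the voltage-divider rule, V = 5.23 × 4.160/53.84 = 0.4041 V.

V ≈ 0.404 V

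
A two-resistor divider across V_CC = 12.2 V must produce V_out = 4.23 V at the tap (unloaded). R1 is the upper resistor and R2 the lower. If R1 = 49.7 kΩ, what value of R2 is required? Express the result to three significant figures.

R2 ≈ 26.4 kΩ

V_out/V_CC = R2/(R1+R2) = 0.3467.
So R2 = R1 · V_out/(V_CC − V_out) = 49.7 × 4.23/(12.2 − 4.23) = 49.7 × 0.5307 = 26.38 kΩ.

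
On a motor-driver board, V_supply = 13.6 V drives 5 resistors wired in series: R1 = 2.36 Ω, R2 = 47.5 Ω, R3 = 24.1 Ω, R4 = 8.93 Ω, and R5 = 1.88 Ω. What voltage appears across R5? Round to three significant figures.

ΣR = 2.36 + 47.5 + 24.1 + 8.93 + 1.88 = 84.77 Ω.
V = V_supply · R/ΣR = 13.6 × 0.02218 = 0.3016 V.

V ≈ 0.302 V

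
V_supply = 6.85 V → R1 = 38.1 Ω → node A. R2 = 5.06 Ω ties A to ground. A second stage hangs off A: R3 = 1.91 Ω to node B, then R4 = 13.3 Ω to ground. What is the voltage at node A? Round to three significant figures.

Node A sees R2 in parallel with the series input of stage 2, R3 + R4 = 15.21 Ω.
Effective lower resistance at A: R2 ‖ 15.21 = 3.797 Ω.
So V_A = 6.85 × 0.09062 = 0.6208 V.

V_A ≈ 0.621 V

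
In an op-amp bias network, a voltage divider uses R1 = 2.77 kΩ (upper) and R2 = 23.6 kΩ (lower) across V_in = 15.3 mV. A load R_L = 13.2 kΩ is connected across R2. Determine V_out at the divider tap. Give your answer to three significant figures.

The load sits in parallel with R2, giving an effective lower resistance R2' = R2·R_L/(R2+R_L) = 8.465 kΩ.
Then V_out = V_in · R2'/(R1 + R2') = 15.3 × 8.465/11.24 = 11.53 mV.

V_out ≈ 11.5 mV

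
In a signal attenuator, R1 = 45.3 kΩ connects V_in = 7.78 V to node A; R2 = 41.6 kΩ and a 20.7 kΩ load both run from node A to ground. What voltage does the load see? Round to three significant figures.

V_out ≈ 1.82 V

R2 ‖ R_L = (41.6 × 20.7)/(41.6 + 20.7) = 13.82 kΩ.
Now apply the divider: V_out = 7.78 × 0.2338 = 1.819 V.
(Unloaded it would be 3.72 V; the load pulls it down.)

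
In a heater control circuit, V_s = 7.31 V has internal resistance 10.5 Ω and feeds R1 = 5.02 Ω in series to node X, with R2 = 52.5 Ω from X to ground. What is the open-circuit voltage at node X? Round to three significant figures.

V_th ≈ 5.64 V

R1' = 10.5 + 5.02 = 15.52 Ω (source resistance + R1).
With X open, the divider is unloaded: V_th = 7.31 × 52.5/68.02 = 5.642 V.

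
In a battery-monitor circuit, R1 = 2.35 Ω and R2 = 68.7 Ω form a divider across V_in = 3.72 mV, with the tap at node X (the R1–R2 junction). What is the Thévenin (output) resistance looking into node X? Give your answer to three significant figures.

R_th ≈ 2.27 Ω

Zeroing V_in shorts the top of R1 to ground, so R_th = R1 ‖ R2 = 2.272 Ω.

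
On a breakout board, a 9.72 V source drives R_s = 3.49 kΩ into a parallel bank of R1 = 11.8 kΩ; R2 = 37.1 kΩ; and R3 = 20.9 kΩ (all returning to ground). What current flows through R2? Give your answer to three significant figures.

I ≈ 0.168 mA

Combine the parallel branches: R_p = (1/11.8 + 1/37.1 + 1/20.9)⁻¹ = 6.268 kΩ.
V_A by voltage divider: V_A = 9.72 × 6.268/(3.49 + 6.268) = 6.244 V.
I(R2) = V_A / R2 = 6.244/37.1 = 0.1683 mA.
(Equivalently: I_total = 0.9961 mA, then current-divider fraction G_k/ΣG = 0.1689.)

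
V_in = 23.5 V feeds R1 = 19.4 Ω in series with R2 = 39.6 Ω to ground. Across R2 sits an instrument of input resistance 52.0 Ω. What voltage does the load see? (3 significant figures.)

R2 ‖ R_L = (39.6 × 52.0)/(39.6 + 52.0) = 22.48 Ω.
Now apply the divider: V_out = 23.5 × 0.5368 = 12.61 V.

V_out ≈ 12.6 V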